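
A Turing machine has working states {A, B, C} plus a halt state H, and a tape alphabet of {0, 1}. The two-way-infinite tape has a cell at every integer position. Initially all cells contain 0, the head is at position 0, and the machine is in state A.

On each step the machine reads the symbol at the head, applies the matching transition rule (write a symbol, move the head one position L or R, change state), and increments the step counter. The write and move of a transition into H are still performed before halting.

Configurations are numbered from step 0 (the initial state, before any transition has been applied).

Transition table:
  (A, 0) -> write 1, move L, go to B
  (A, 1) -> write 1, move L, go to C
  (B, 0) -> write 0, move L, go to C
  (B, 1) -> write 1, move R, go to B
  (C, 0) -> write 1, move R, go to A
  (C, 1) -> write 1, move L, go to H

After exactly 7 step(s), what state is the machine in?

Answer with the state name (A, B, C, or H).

Answer: B

Derivation:
Step 1: in state A at pos 0, read 0 -> (A,0)->write 1,move L,goto B. Now: state=B, head=-1, tape[-2..1]=0010 (head:  ^)
Step 2: in state B at pos -1, read 0 -> (B,0)->write 0,move L,goto C. Now: state=C, head=-2, tape[-3..1]=00010 (head:  ^)
Step 3: in state C at pos -2, read 0 -> (C,0)->write 1,move R,goto A. Now: state=A, head=-1, tape[-3..1]=01010 (head:   ^)
Step 4: in state A at pos -1, read 0 -> (A,0)->write 1,move L,goto B. Now: state=B, head=-2, tape[-3..1]=01110 (head:  ^)
Step 5: in state B at pos -2, read 1 -> (B,1)->write 1,move R,goto B. Now: state=B, head=-1, tape[-3..1]=01110 (head:   ^)
Step 6: in state B at pos -1, read 1 -> (B,1)->write 1,move R,goto B. Now: state=B, head=0, tape[-3..1]=01110 (head:    ^)
Step 7: in state B at pos 0, read 1 -> (B,1)->write 1,move R,goto B. Now: state=B, head=1, tape[-3..2]=011100 (head:     ^)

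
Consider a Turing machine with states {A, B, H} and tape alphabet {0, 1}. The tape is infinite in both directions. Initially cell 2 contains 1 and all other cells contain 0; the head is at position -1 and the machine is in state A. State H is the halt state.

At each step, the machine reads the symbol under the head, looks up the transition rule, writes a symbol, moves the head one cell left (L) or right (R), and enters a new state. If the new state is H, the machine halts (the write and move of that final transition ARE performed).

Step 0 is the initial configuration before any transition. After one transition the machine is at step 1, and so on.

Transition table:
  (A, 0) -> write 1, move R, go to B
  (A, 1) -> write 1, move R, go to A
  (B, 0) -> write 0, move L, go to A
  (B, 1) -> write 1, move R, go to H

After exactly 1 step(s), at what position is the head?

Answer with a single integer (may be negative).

Answer: 0

Derivation:
Step 1: in state A at pos -1, read 0 -> (A,0)->write 1,move R,goto B. Now: state=B, head=0, tape[-2..3]=010010 (head:   ^)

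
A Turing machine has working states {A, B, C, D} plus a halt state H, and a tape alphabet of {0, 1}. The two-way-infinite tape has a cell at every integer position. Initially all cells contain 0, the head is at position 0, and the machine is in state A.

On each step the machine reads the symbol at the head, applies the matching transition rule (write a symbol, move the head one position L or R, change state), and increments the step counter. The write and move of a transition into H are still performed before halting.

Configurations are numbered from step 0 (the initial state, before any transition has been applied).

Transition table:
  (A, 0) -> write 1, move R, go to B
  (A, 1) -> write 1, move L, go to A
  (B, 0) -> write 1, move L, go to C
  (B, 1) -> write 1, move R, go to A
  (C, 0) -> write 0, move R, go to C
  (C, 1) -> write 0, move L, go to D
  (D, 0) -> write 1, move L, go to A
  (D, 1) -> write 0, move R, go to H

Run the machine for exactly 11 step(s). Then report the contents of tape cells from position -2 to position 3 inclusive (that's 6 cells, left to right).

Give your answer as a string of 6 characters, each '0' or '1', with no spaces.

Answer: 111101

Derivation:
Step 1: in state A at pos 0, read 0 -> (A,0)->write 1,move R,goto B. Now: state=B, head=1, tape[-1..2]=0100 (head:   ^)
Step 2: in state B at pos 1, read 0 -> (B,0)->write 1,move L,goto C. Now: state=C, head=0, tape[-1..2]=0110 (head:  ^)
Step 3: in state C at pos 0, read 1 -> (C,1)->write 0,move L,goto D. Now: state=D, head=-1, tape[-2..2]=00010 (head:  ^)
Step 4: in state D at pos -1, read 0 -> (D,0)->write 1,move L,goto A. Now: state=A, head=-2, tape[-3..2]=001010 (head:  ^)
Step 5: in state A at pos -2, read 0 -> (A,0)->write 1,move R,goto B. Now: state=B, head=-1, tape[-3..2]=011010 (head:   ^)
Step 6: in state B at pos -1, read 1 -> (B,1)->write 1,move R,goto A. Now: state=A, head=0, tape[-3..2]=011010 (head:    ^)
Step 7: in state A at pos 0, read 0 -> (A,0)->write 1,move R,goto B. Now: state=B, head=1, tape[-3..2]=011110 (head:     ^)
Step 8: in state B at pos 1, read 1 -> (B,1)->write 1,move R,goto A. Now: state=A, head=2, tape[-3..3]=0111100 (head:      ^)
Step 9: in state A at pos 2, read 0 -> (A,0)->write 1,move R,goto B. Now: state=B, head=3, tape[-3..4]=01111100 (head:       ^)
Step 10: in state B at pos 3, read 0 -> (B,0)->write 1,move L,goto C. Now: state=C, head=2, tape[-3..4]=01111110 (head:      ^)
Step 11: in state C at pos 2, read 1 -> (C,1)->write 0,move L,goto D. Now: state=D, head=1, tape[-3..4]=01111010 (head:     ^)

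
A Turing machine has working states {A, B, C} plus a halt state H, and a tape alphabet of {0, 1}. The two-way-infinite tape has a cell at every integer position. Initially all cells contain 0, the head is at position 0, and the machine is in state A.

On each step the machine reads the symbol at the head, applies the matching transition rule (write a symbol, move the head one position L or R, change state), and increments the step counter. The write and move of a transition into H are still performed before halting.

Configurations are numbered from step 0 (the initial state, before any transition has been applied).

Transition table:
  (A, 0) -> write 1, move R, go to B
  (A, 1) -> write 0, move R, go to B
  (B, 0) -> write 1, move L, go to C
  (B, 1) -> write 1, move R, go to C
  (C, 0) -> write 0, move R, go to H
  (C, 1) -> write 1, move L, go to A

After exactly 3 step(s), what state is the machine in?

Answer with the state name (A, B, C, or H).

Answer: A

Derivation:
Step 1: in state A at pos 0, read 0 -> (A,0)->write 1,move R,goto B. Now: state=B, head=1, tape[-1..2]=0100 (head:   ^)
Step 2: in state B at pos 1, read 0 -> (B,0)->write 1,move L,goto C. Now: state=C, head=0, tape[-1..2]=0110 (head:  ^)
Step 3: in state C at pos 0, read 1 -> (C,1)->write 1,move L,goto A. Now: state=A, head=-1, tape[-2..2]=00110 (head:  ^)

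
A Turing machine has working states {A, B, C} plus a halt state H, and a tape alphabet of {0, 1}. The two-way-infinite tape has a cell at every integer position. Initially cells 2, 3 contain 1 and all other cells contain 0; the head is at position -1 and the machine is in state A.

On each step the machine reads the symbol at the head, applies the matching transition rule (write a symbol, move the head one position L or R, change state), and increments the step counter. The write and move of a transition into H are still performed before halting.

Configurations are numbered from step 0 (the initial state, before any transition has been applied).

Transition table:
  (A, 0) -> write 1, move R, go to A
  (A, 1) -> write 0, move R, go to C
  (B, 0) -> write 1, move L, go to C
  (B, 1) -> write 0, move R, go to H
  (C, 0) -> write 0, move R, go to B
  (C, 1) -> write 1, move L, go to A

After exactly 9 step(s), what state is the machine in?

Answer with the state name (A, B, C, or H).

Step 1: in state A at pos -1, read 0 -> (A,0)->write 1,move R,goto A. Now: state=A, head=0, tape[-2..4]=0100110 (head:   ^)
Step 2: in state A at pos 0, read 0 -> (A,0)->write 1,move R,goto A. Now: state=A, head=1, tape[-2..4]=0110110 (head:    ^)
Step 3: in state A at pos 1, read 0 -> (A,0)->write 1,move R,goto A. Now: state=A, head=2, tape[-2..4]=0111110 (head:     ^)
Step 4: in state A at pos 2, read 1 -> (A,1)->write 0,move R,goto C. Now: state=C, head=3, tape[-2..4]=0111010 (head:      ^)
Step 5: in state C at pos 3, read 1 -> (C,1)->write 1,move L,goto A. Now: state=A, head=2, tape[-2..4]=0111010 (head:     ^)
Step 6: in state A at pos 2, read 0 -> (A,0)->write 1,move R,goto A. Now: state=A, head=3, tape[-2..4]=0111110 (head:      ^)
Step 7: in state A at pos 3, read 1 -> (A,1)->write 0,move R,goto C. Now: state=C, head=4, tape[-2..5]=01111000 (head:       ^)
Step 8: in state C at pos 4, read 0 -> (C,0)->write 0,move R,goto B. Now: state=B, head=5, tape[-2..6]=011110000 (head:        ^)
Step 9: in state B at pos 5, read 0 -> (B,0)->write 1,move L,goto C. Now: state=C, head=4, tape[-2..6]=011110010 (head:       ^)

Answer: C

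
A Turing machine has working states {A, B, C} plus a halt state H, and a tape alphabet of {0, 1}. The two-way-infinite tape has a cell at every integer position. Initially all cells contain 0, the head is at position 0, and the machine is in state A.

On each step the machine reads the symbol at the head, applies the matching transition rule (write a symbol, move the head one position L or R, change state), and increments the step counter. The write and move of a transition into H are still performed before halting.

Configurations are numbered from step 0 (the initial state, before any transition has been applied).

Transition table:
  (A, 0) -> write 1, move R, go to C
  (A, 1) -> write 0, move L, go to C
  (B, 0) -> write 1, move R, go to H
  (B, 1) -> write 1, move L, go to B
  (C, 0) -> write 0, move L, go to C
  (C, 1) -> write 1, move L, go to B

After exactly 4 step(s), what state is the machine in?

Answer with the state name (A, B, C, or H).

Answer: H

Derivation:
Step 1: in state A at pos 0, read 0 -> (A,0)->write 1,move R,goto C. Now: state=C, head=1, tape[-1..2]=0100 (head:   ^)
Step 2: in state C at pos 1, read 0 -> (C,0)->write 0,move L,goto C. Now: state=C, head=0, tape[-1..2]=0100 (head:  ^)
Step 3: in state C at pos 0, read 1 -> (C,1)->write 1,move L,goto B. Now: state=B, head=-1, tape[-2..2]=00100 (head:  ^)
Step 4: in state B at pos -1, read 0 -> (B,0)->write 1,move R,goto H. Now: state=H, head=0, tape[-2..2]=01100 (head:   ^)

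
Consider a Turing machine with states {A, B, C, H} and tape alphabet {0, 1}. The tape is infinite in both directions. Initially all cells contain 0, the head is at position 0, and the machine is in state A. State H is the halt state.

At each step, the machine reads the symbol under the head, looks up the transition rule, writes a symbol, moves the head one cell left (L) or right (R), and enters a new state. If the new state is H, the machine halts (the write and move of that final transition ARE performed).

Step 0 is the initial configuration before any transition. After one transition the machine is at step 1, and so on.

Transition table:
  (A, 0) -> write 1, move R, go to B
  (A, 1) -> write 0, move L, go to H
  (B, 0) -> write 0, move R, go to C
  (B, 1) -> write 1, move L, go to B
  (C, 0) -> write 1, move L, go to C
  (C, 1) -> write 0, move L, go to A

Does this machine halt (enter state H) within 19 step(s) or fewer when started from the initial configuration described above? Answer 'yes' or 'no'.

Answer: yes

Derivation:
Step 1: in state A at pos 0, read 0 -> (A,0)->write 1,move R,goto B. Now: state=B, head=1, tape[-1..2]=0100 (head:   ^)
Step 2: in state B at pos 1, read 0 -> (B,0)->write 0,move R,goto C. Now: state=C, head=2, tape[-1..3]=01000 (head:    ^)
Step 3: in state C at pos 2, read 0 -> (C,0)->write 1,move L,goto C. Now: state=C, head=1, tape[-1..3]=01010 (head:   ^)
Step 4: in state C at pos 1, read 0 -> (C,0)->write 1,move L,goto C. Now: state=C, head=0, tape[-1..3]=01110 (head:  ^)
Step 5: in state C at pos 0, read 1 -> (C,1)->write 0,move L,goto A. Now: state=A, head=-1, tape[-2..3]=000110 (head:  ^)
Step 6: in state A at pos -1, read 0 -> (A,0)->write 1,move R,goto B. Now: state=B, head=0, tape[-2..3]=010110 (head:   ^)
Step 7: in state B at pos 0, read 0 -> (B,0)->write 0,move R,goto C. Now: state=C, head=1, tape[-2..3]=010110 (head:    ^)
Step 8: in state C at pos 1, read 1 -> (C,1)->write 0,move L,goto A. Now: state=A, head=0, tape[-2..3]=010010 (head:   ^)
Step 9: in state A at pos 0, read 0 -> (A,0)->write 1,move R,goto B. Now: state=B, head=1, tape[-2..3]=011010 (head:    ^)
Step 10: in state B at pos 1, read 0 -> (B,0)->write 0,move R,goto C. Now: state=C, head=2, tape[-2..3]=011010 (head:     ^)
Step 11: in state C at pos 2, read 1 -> (C,1)->write 0,move L,goto A. Now: state=A, head=1, tape[-2..3]=011000 (head:    ^)
Step 12: in state A at pos 1, read 0 -> (A,0)->write 1,move R,goto B. Now: state=B, head=2, tape[-2..3]=011100 (head:     ^)
Step 13: in state B at pos 2, read 0 -> (B,0)->write 0,move R,goto C. Now: state=C, head=3, tape[-2..4]=0111000 (head:      ^)
Step 14: in state C at pos 3, read 0 -> (C,0)->write 1,move L,goto C. Now: state=C, head=2, tape[-2..4]=0111010 (head:     ^)
Step 15: in state C at pos 2, read 0 -> (C,0)->write 1,move L,goto C. Now: state=C, head=1, tape[-2..4]=0111110 (head:    ^)
Step 16: in state C at pos 1, read 1 -> (C,1)->write 0,move L,goto A. Now: state=A, head=0, tape[-2..4]=0110110 (head:   ^)
Step 17: in state A at pos 0, read 1 -> (A,1)->write 0,move L,goto H. Now: state=H, head=-1, tape[-2..4]=0100110 (head:  ^)
State H reached at step 17; 17 <= 19 -> yes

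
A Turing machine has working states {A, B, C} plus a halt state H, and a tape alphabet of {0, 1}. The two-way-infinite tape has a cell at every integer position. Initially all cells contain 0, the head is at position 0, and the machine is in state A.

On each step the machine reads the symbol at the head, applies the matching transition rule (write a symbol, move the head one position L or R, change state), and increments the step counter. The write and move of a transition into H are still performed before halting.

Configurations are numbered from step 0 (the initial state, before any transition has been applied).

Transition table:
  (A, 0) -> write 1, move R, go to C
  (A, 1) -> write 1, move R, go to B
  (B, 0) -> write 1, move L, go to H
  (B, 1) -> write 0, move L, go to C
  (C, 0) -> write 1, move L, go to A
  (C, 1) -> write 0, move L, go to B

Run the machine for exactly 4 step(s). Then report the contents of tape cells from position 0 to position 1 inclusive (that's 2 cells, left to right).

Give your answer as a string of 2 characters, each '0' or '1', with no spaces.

Answer: 10

Derivation:
Step 1: in state A at pos 0, read 0 -> (A,0)->write 1,move R,goto C. Now: state=C, head=1, tape[-1..2]=0100 (head:   ^)
Step 2: in state C at pos 1, read 0 -> (C,0)->write 1,move L,goto A. Now: state=A, head=0, tape[-1..2]=0110 (head:  ^)
Step 3: in state A at pos 0, read 1 -> (A,1)->write 1,move R,goto B. Now: state=B, head=1, tape[-1..2]=0110 (head:   ^)
Step 4: in state B at pos 1, read 1 -> (B,1)->write 0,move L,goto C. Now: state=C, head=0, tape[-1..2]=0100 (head:  ^)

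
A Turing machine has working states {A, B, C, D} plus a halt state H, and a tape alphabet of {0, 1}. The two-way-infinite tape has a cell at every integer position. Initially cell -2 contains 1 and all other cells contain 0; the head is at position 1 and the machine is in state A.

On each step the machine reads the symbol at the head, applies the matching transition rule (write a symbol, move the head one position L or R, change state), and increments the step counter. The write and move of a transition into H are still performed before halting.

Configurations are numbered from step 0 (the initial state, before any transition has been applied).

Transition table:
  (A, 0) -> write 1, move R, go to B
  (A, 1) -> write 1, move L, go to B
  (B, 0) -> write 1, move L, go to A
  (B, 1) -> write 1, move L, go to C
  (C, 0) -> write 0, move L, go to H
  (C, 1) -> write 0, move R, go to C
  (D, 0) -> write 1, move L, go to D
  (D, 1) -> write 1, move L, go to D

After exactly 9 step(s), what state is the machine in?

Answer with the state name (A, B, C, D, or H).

Answer: C

Derivation:
Step 1: in state A at pos 1, read 0 -> (A,0)->write 1,move R,goto B. Now: state=B, head=2, tape[-3..3]=0100100 (head:      ^)
Step 2: in state B at pos 2, read 0 -> (B,0)->write 1,move L,goto A. Now: state=A, head=1, tape[-3..3]=0100110 (head:     ^)
Step 3: in state A at pos 1, read 1 -> (A,1)->write 1,move L,goto B. Now: state=B, head=0, tape[-3..3]=0100110 (head:    ^)
Step 4: in state B at pos 0, read 0 -> (B,0)->write 1,move L,goto A. Now: state=A, head=-1, tape[-3..3]=0101110 (head:   ^)
Step 5: in state A at pos -1, read 0 -> (A,0)->write 1,move R,goto B. Now: state=B, head=0, tape[-3..3]=0111110 (head:    ^)
Step 6: in state B at pos 0, read 1 -> (B,1)->write 1,move L,goto C. Now: state=C, head=-1, tape[-3..3]=0111110 (head:   ^)
Step 7: in state C at pos -1, read 1 -> (C,1)->write 0,move R,goto C. Now: state=C, head=0, tape[-3..3]=0101110 (head:    ^)
Step 8: in state C at pos 0, read 1 -> (C,1)->write 0,move R,goto C. Now: state=C, head=1, tape[-3..3]=0100110 (head:     ^)
Step 9: in state C at pos 1, read 1 -> (C,1)->write 0,move R,goto C. Now: state=C, head=2, tape[-3..3]=0100010 (head:      ^)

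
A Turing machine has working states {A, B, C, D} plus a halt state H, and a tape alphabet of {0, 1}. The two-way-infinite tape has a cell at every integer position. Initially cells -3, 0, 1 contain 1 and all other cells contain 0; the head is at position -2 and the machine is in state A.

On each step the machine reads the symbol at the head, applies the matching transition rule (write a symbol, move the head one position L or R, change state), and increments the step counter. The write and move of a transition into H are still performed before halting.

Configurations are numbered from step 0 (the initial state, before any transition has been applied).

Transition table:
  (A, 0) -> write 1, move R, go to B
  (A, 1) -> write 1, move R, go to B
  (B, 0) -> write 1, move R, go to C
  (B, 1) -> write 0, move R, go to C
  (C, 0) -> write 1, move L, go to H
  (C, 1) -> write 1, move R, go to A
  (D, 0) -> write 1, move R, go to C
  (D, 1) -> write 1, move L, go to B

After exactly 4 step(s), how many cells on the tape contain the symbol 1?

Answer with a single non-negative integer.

Answer: 5

Derivation:
Step 1: in state A at pos -2, read 0 -> (A,0)->write 1,move R,goto B. Now: state=B, head=-1, tape[-4..2]=0110110 (head:    ^)
Step 2: in state B at pos -1, read 0 -> (B,0)->write 1,move R,goto C. Now: state=C, head=0, tape[-4..2]=0111110 (head:     ^)
Step 3: in state C at pos 0, read 1 -> (C,1)->write 1,move R,goto A. Now: state=A, head=1, tape[-4..2]=0111110 (head:      ^)
Step 4: in state A at pos 1, read 1 -> (A,1)->write 1,move R,goto B. Now: state=B, head=2, tape[-4..3]=01111100 (head:       ^)
Cells containing 1 after step 4: {-3, -2, -1, 0, 1} -> 5 cell(s)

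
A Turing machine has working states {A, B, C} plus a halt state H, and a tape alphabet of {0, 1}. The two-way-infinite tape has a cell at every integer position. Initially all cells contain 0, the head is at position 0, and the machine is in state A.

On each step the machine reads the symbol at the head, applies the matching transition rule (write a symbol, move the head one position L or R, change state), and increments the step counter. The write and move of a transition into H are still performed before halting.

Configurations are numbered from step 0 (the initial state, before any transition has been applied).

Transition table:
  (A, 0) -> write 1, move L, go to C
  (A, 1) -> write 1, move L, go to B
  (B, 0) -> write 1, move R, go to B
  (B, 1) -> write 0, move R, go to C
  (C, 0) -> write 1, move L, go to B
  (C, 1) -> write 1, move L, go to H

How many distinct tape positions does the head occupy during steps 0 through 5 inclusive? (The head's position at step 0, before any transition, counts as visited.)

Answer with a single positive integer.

Step 1: in state A at pos 0, read 0 -> (A,0)->write 1,move L,goto C. Now: state=C, head=-1, tape[-2..1]=0010 (head:  ^)
Step 2: in state C at pos -1, read 0 -> (C,0)->write 1,move L,goto B. Now: state=B, head=-2, tape[-3..1]=00110 (head:  ^)
Step 3: in state B at pos -2, read 0 -> (B,0)->write 1,move R,goto B. Now: state=B, head=-1, tape[-3..1]=01110 (head:   ^)
Step 4: in state B at pos -1, read 1 -> (B,1)->write 0,move R,goto C. Now: state=C, head=0, tape[-3..1]=01010 (head:    ^)
Step 5: in state C at pos 0, read 1 -> (C,1)->write 1,move L,goto H. Now: state=H, head=-1, tape[-3..1]=01010 (head:   ^)
Head positions at steps 0..5: starting at 0, distinct positions visited = {-2, -1, 0} -> 3 position(s)

Answer: 3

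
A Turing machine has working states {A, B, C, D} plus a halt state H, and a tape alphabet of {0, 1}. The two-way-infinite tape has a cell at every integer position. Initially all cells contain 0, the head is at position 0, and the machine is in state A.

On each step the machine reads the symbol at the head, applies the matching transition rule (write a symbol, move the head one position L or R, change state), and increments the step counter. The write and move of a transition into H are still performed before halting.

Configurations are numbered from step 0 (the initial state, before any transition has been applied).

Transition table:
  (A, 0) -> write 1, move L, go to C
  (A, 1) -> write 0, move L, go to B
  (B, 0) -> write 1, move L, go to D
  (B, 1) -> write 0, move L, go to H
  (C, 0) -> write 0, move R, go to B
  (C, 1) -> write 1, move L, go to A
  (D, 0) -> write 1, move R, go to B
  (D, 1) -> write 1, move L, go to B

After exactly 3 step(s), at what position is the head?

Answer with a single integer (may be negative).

Answer: -1

Derivation:
Step 1: in state A at pos 0, read 0 -> (A,0)->write 1,move L,goto C. Now: state=C, head=-1, tape[-2..1]=0010 (head:  ^)
Step 2: in state C at pos -1, read 0 -> (C,0)->write 0,move R,goto B. Now: state=B, head=0, tape[-2..1]=0010 (head:   ^)
Step 3: in state B at pos 0, read 1 -> (B,1)->write 0,move L,goto H. Now: state=H, head=-1, tape[-2..1]=0000 (head:  ^)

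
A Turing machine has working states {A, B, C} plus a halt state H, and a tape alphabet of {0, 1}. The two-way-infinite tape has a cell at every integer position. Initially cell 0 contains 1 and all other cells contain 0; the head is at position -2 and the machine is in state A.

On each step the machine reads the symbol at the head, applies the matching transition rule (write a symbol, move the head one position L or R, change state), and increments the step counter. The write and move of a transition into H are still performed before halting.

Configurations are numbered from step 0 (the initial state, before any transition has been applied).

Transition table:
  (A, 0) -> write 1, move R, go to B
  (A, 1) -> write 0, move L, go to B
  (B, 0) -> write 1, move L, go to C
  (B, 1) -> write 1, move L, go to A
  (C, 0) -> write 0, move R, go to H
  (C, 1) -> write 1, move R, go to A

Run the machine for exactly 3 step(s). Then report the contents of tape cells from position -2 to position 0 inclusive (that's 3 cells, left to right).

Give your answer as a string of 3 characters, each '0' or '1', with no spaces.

Answer: 111

Derivation:
Step 1: in state A at pos -2, read 0 -> (A,0)->write 1,move R,goto B. Now: state=B, head=-1, tape[-3..1]=01010 (head:   ^)
Step 2: in state B at pos -1, read 0 -> (B,0)->write 1,move L,goto C. Now: state=C, head=-2, tape[-3..1]=01110 (head:  ^)
Step 3: in state C at pos -2, read 1 -> (C,1)->write 1,move R,goto A. Now: state=A, head=-1, tape[-3..1]=01110 (head:   ^)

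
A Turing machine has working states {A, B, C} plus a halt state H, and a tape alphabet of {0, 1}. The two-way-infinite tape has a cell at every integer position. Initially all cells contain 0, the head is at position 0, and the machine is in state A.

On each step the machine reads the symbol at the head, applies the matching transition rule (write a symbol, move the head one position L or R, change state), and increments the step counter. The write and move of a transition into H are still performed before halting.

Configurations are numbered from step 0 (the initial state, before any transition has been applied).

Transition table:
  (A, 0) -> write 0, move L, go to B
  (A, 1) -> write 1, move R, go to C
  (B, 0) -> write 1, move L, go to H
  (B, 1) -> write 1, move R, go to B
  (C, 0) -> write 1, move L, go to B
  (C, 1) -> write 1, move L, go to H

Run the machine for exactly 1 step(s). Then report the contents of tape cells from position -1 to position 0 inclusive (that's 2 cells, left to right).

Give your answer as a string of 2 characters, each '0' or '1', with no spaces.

Step 1: in state A at pos 0, read 0 -> (A,0)->write 0,move L,goto B. Now: state=B, head=-1, tape[-2..1]=0000 (head:  ^)

Answer: 00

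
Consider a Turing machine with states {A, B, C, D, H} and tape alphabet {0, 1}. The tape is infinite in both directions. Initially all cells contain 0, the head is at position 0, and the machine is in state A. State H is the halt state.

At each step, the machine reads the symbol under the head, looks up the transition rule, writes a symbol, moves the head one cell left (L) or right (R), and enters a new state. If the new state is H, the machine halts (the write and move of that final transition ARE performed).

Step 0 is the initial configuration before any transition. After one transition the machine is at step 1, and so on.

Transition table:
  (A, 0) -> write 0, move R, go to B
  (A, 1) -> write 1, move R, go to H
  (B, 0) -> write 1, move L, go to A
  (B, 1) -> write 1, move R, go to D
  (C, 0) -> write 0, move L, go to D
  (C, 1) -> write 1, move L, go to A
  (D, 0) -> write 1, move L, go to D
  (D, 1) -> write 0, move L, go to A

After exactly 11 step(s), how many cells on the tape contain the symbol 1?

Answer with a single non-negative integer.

Answer: 1

Derivation:
Step 1: in state A at pos 0, read 0 -> (A,0)->write 0,move R,goto B. Now: state=B, head=1, tape[-1..2]=0000 (head:   ^)
Step 2: in state B at pos 1, read 0 -> (B,0)->write 1,move L,goto A. Now: state=A, head=0, tape[-1..2]=0010 (head:  ^)
Step 3: in state A at pos 0, read 0 -> (A,0)->write 0,move R,goto B. Now: state=B, head=1, tape[-1..2]=0010 (head:   ^)
Step 4: in state B at pos 1, read 1 -> (B,1)->write 1,move R,goto D. Now: state=D, head=2, tape[-1..3]=00100 (head:    ^)
Step 5: in state D at pos 2, read 0 -> (D,0)->write 1,move L,goto D. Now: state=D, head=1, tape[-1..3]=00110 (head:   ^)
Step 6: in state D at pos 1, read 1 -> (D,1)->write 0,move L,goto A. Now: state=A, head=0, tape[-1..3]=00010 (head:  ^)
Step 7: in state A at pos 0, read 0 -> (A,0)->write 0,move R,goto B. Now: state=B, head=1, tape[-1..3]=00010 (head:   ^)
Step 8: in state B at pos 1, read 0 -> (B,0)->write 1,move L,goto A. Now: state=A, head=0, tape[-1..3]=00110 (head:  ^)
Step 9: in state A at pos 0, read 0 -> (A,0)->write 0,move R,goto B. Now: state=B, head=1, tape[-1..3]=00110 (head:   ^)
Step 10: in state B at pos 1, read 1 -> (B,1)->write 1,move R,goto D. Now: state=D, head=2, tape[-1..3]=00110 (head:    ^)
Step 11: in state D at pos 2, read 1 -> (D,1)->write 0,move L,goto A. Now: state=A, head=1, tape[-1..3]=00100 (head:   ^)
Cells containing 1 after step 11: {1} -> 1 cell(s)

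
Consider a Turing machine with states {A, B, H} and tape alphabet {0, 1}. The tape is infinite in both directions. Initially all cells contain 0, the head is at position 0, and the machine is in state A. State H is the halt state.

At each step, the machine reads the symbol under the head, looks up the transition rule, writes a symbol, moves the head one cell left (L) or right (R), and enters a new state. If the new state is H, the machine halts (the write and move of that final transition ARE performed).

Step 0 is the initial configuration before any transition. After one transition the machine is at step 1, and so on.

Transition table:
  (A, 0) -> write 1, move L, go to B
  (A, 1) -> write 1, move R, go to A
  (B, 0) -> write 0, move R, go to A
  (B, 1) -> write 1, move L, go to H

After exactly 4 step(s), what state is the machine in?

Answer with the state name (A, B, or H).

Step 1: in state A at pos 0, read 0 -> (A,0)->write 1,move L,goto B. Now: state=B, head=-1, tape[-2..1]=0010 (head:  ^)
Step 2: in state B at pos -1, read 0 -> (B,0)->write 0,move R,goto A. Now: state=A, head=0, tape[-2..1]=0010 (head:   ^)
Step 3: in state A at pos 0, read 1 -> (A,1)->write 1,move R,goto A. Now: state=A, head=1, tape[-2..2]=00100 (head:    ^)
Step 4: in state A at pos 1, read 0 -> (A,0)->write 1,move L,goto B. Now: state=B, head=0, tape[-2..2]=00110 (head:   ^)

Answer: B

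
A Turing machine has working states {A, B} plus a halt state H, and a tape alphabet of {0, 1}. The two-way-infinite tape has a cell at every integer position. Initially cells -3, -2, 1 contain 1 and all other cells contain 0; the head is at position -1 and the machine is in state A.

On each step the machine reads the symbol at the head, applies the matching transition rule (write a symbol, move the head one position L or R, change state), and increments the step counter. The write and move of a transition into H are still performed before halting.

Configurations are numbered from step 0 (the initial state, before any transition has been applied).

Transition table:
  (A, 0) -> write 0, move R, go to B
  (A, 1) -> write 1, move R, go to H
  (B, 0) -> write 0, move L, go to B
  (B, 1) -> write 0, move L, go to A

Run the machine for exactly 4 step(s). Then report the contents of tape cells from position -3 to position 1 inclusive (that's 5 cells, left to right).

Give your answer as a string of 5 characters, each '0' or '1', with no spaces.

Step 1: in state A at pos -1, read 0 -> (A,0)->write 0,move R,goto B. Now: state=B, head=0, tape[-4..2]=0110010 (head:     ^)
Step 2: in state B at pos 0, read 0 -> (B,0)->write 0,move L,goto B. Now: state=B, head=-1, tape[-4..2]=0110010 (head:    ^)
Step 3: in state B at pos -1, read 0 -> (B,0)->write 0,move L,goto B. Now: state=B, head=-2, tape[-4..2]=0110010 (head:   ^)
Step 4: in state B at pos -2, read 1 -> (B,1)->write 0,move L,goto A. Now: state=A, head=-3, tape[-4..2]=0100010 (head:  ^)

Answer: 10001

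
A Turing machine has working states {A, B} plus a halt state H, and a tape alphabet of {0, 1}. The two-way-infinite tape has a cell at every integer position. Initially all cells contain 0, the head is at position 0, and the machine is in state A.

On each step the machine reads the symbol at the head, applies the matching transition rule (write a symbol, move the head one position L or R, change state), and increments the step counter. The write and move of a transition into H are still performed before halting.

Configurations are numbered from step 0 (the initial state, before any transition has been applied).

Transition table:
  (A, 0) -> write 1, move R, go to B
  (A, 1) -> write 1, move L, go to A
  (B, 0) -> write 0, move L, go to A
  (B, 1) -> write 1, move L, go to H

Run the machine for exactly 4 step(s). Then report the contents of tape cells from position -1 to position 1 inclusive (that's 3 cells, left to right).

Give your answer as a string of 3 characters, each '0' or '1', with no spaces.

Step 1: in state A at pos 0, read 0 -> (A,0)->write 1,move R,goto B. Now: state=B, head=1, tape[-1..2]=0100 (head:   ^)
Step 2: in state B at pos 1, read 0 -> (B,0)->write 0,move L,goto A. Now: state=A, head=0, tape[-1..2]=0100 (head:  ^)
Step 3: in state A at pos 0, read 1 -> (A,1)->write 1,move L,goto A. Now: state=A, head=-1, tape[-2..2]=00100 (head:  ^)
Step 4: in state A at pos -1, read 0 -> (A,0)->write 1,move R,goto B. Now: state=B, head=0, tape[-2..2]=01100 (head:   ^)

Answer: 110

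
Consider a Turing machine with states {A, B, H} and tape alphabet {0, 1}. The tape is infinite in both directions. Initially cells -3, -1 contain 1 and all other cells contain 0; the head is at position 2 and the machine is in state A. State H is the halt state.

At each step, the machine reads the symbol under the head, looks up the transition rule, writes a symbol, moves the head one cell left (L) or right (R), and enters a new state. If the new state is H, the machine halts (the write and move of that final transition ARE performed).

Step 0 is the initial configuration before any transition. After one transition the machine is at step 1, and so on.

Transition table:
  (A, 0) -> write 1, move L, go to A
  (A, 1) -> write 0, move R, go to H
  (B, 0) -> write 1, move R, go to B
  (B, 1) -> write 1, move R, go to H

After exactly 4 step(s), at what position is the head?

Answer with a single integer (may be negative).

Step 1: in state A at pos 2, read 0 -> (A,0)->write 1,move L,goto A. Now: state=A, head=1, tape[-4..3]=01010010 (head:      ^)
Step 2: in state A at pos 1, read 0 -> (A,0)->write 1,move L,goto A. Now: state=A, head=0, tape[-4..3]=01010110 (head:     ^)
Step 3: in state A at pos 0, read 0 -> (A,0)->write 1,move L,goto A. Now: state=A, head=-1, tape[-4..3]=01011110 (head:    ^)
Step 4: in state A at pos -1, read 1 -> (A,1)->write 0,move R,goto H. Now: state=H, head=0, tape[-4..3]=01001110 (head:     ^)

Answer: 0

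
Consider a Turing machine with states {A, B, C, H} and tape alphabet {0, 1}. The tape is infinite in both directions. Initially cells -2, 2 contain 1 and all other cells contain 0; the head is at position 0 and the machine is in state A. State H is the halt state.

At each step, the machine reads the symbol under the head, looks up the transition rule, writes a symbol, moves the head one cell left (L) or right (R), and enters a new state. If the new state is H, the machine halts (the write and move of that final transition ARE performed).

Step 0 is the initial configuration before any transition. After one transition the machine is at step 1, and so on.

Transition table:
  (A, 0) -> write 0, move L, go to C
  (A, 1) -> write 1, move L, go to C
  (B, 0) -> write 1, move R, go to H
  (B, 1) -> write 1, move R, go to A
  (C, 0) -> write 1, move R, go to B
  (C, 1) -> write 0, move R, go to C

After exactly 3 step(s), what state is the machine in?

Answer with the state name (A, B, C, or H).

Answer: H

Derivation:
Step 1: in state A at pos 0, read 0 -> (A,0)->write 0,move L,goto C. Now: state=C, head=-1, tape[-3..3]=0100010 (head:   ^)
Step 2: in state C at pos -1, read 0 -> (C,0)->write 1,move R,goto B. Now: state=B, head=0, tape[-3..3]=0110010 (head:    ^)
Step 3: in state B at pos 0, read 0 -> (B,0)->write 1,move R,goto H. Now: state=H, head=1, tape[-3..3]=0111010 (head:     ^)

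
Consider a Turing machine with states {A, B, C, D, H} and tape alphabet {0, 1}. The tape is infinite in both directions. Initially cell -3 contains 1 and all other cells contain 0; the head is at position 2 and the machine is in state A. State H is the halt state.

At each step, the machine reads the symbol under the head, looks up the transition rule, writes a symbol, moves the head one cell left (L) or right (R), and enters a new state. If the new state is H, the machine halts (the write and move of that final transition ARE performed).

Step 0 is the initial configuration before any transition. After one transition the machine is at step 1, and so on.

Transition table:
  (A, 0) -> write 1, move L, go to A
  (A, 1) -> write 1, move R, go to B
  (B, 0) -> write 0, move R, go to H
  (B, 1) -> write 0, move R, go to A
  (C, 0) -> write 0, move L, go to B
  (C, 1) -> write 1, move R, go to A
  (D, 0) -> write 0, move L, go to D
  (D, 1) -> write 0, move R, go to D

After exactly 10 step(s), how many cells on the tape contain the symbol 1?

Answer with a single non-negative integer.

Step 1: in state A at pos 2, read 0 -> (A,0)->write 1,move L,goto A. Now: state=A, head=1, tape[-4..3]=01000010 (head:      ^)
Step 2: in state A at pos 1, read 0 -> (A,0)->write 1,move L,goto A. Now: state=A, head=0, tape[-4..3]=01000110 (head:     ^)
Step 3: in state A at pos 0, read 0 -> (A,0)->write 1,move L,goto A. Now: state=A, head=-1, tape[-4..3]=01001110 (head:    ^)
Step 4: in state A at pos -1, read 0 -> (A,0)->write 1,move L,goto A. Now: state=A, head=-2, tape[-4..3]=01011110 (head:   ^)
Step 5: in state A at pos -2, read 0 -> (A,0)->write 1,move L,goto A. Now: state=A, head=-3, tape[-4..3]=01111110 (head:  ^)
Step 6: in state A at pos -3, read 1 -> (A,1)->write 1,move R,goto B. Now: state=B, head=-2, tape[-4..3]=01111110 (head:   ^)
Step 7: in state B at pos -2, read 1 -> (B,1)->write 0,move R,goto A. Now: state=A, head=-1, tape[-4..3]=01011110 (head:    ^)
Step 8: in state A at pos -1, read 1 -> (A,1)->write 1,move R,goto B. Now: state=B, head=0, tape[-4..3]=01011110 (head:     ^)
Step 9: in state B at pos 0, read 1 -> (B,1)->write 0,move R,goto A. Now: state=A, head=1, tape[-4..3]=01010110 (head:      ^)
Step 10: in state A at pos 1, read 1 -> (A,1)->write 1,move R,goto B. Now: state=B, head=2, tape[-4..3]=01010110 (head:       ^)
Cells containing 1 after step 10: {-3, -1, 1, 2} -> 4 cell(s)

Answer: 4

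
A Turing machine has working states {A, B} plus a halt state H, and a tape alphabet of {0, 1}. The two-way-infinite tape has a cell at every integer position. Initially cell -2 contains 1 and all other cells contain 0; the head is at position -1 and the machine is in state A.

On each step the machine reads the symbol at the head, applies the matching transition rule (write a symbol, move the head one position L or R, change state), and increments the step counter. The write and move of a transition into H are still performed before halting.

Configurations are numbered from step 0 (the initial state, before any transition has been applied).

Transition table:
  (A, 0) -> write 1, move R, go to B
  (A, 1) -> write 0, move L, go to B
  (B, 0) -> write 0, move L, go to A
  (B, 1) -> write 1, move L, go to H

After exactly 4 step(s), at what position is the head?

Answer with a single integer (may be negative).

Answer: -3

Derivation:
Step 1: in state A at pos -1, read 0 -> (A,0)->write 1,move R,goto B. Now: state=B, head=0, tape[-3..1]=01100 (head:    ^)
Step 2: in state B at pos 0, read 0 -> (B,0)->write 0,move L,goto A. Now: state=A, head=-1, tape[-3..1]=01100 (head:   ^)
Step 3: in state A at pos -1, read 1 -> (A,1)->write 0,move L,goto B. Now: state=B, head=-2, tape[-3..1]=01000 (head:  ^)
Step 4: in state B at pos -2, read 1 -> (B,1)->write 1,move L,goto H. Now: state=H, head=-3, tape[-4..1]=001000 (head:  ^)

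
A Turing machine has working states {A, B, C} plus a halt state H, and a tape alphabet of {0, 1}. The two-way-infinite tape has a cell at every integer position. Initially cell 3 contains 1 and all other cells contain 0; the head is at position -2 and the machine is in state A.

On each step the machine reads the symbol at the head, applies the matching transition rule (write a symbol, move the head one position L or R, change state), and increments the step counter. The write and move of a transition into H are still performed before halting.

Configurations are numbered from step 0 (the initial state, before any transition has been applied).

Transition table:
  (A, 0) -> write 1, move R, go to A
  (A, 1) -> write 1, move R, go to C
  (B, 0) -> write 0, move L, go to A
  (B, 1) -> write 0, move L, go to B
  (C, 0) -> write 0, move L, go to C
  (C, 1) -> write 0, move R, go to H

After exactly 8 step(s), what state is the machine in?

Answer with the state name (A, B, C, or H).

Step 1: in state A at pos -2, read 0 -> (A,0)->write 1,move R,goto A. Now: state=A, head=-1, tape[-3..4]=01000010 (head:   ^)
Step 2: in state A at pos -1, read 0 -> (A,0)->write 1,move R,goto A. Now: state=A, head=0, tape[-3..4]=01100010 (head:    ^)
Step 3: in state A at pos 0, read 0 -> (A,0)->write 1,move R,goto A. Now: state=A, head=1, tape[-3..4]=01110010 (head:     ^)
Step 4: in state A at pos 1, read 0 -> (A,0)->write 1,move R,goto A. Now: state=A, head=2, tape[-3..4]=01111010 (head:      ^)
Step 5: in state A at pos 2, read 0 -> (A,0)->write 1,move R,goto A. Now: state=A, head=3, tape[-3..4]=01111110 (head:       ^)
Step 6: in state A at pos 3, read 1 -> (A,1)->write 1,move R,goto C. Now: state=C, head=4, tape[-3..5]=011111100 (head:        ^)
Step 7: in state C at pos 4, read 0 -> (C,0)->write 0,move L,goto C. Now: state=C, head=3, tape[-3..5]=011111100 (head:       ^)
Step 8: in state C at pos 3, read 1 -> (C,1)->write 0,move R,goto H. Now: state=H, head=4, tape[-3..5]=011111000 (head:        ^)

Answer: H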